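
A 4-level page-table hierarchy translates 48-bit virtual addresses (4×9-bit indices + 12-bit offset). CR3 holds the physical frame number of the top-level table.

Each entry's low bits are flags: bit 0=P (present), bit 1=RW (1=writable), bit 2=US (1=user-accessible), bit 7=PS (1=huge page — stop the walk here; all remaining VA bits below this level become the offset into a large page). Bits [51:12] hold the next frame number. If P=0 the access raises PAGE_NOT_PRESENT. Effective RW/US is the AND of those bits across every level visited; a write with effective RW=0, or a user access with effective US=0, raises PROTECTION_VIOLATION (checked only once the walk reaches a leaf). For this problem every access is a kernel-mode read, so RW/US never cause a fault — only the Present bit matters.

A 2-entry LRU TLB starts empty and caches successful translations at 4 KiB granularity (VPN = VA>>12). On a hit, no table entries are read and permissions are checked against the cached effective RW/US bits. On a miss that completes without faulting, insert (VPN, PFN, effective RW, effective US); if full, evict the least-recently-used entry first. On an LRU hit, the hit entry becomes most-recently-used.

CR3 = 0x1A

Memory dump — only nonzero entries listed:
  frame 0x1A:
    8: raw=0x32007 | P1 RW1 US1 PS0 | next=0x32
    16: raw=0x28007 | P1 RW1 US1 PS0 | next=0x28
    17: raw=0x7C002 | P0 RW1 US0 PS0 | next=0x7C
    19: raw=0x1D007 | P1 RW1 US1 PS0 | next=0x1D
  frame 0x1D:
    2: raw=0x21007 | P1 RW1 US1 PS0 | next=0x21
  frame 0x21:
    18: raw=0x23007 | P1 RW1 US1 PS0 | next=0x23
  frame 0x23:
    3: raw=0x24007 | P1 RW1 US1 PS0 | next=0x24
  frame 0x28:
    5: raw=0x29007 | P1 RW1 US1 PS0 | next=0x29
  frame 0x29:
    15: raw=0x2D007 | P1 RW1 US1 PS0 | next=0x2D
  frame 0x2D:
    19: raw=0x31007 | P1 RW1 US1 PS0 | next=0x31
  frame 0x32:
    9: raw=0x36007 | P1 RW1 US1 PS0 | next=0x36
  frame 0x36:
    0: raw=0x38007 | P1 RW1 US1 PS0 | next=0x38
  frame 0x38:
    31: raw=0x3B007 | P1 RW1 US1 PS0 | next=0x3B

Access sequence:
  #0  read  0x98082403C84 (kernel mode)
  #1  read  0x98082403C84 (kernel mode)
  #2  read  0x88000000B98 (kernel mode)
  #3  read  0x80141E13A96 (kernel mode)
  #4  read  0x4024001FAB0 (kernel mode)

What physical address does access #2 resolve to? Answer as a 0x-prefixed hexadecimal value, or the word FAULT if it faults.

Per-access translation:
#0 VA=0x98082403C84 (r,kernel):
  lvl0: tbl 0x1A, slot 19 ⇒ 0x1D007 (P1/RW1/US1/PS0)
  lvl1: tbl 0x1D, slot 2 ⇒ 0x21007 (P1/RW1/US1/PS0)
  lvl2: tbl 0x21, slot 18 ⇒ 0x23007 (P1/RW1/US1/PS0)
  lvl3: tbl 0x23, slot 3 ⇒ 0x24007 (P1/RW1/US1/PS0)
  ✓ 0x24C84  — 4 lookups
#1 VA=0x98082403C84 (r,kernel):
  TLB hit vpn=0x98082403 → PA=0x24C84
#2 VA=0x88000000B98 (r,kernel):
  lvl0: tbl 0x1A, slot 17 ⇒ 0x7C002 (P0/RW1/US0/PS0)
  ⇒ fault: PAGE_NOT_PRESENT  — 1 lookups
#3 VA=0x80141E13A96 (r,kernel):
  lvl0: tbl 0x1A, slot 16 ⇒ 0x28007 (P1/RW1/US1/PS0)
  lvl1: tbl 0x28, slot 5 ⇒ 0x29007 (P1/RW1/US1/PS0)
  lvl2: tbl 0x29, slot 15 ⇒ 0x2D007 (P1/RW1/US1/PS0)
  lvl3: tbl 0x2D, slot 19 ⇒ 0x31007 (P1/RW1/US1/PS0)
  ✓ 0x31A96  — 4 lookups
#4 VA=0x4024001FAB0 (r,kernel):
  lvl0: tbl 0x1A, slot 8 ⇒ 0x32007 (P1/RW1/US1/PS0)
  lvl1: tbl 0x32, slot 9 ⇒ 0x36007 (P1/RW1/US1/PS0)
  lvl2: tbl 0x36, slot 0 ⇒ 0x38007 (P1/RW1/US1/PS0)
  lvl3: tbl 0x38, slot 31 ⇒ 0x3B007 (P1/RW1/US1/PS0)
  ✓ 0x3BAB0  — 4 lookups

Access #2 PA: FAULT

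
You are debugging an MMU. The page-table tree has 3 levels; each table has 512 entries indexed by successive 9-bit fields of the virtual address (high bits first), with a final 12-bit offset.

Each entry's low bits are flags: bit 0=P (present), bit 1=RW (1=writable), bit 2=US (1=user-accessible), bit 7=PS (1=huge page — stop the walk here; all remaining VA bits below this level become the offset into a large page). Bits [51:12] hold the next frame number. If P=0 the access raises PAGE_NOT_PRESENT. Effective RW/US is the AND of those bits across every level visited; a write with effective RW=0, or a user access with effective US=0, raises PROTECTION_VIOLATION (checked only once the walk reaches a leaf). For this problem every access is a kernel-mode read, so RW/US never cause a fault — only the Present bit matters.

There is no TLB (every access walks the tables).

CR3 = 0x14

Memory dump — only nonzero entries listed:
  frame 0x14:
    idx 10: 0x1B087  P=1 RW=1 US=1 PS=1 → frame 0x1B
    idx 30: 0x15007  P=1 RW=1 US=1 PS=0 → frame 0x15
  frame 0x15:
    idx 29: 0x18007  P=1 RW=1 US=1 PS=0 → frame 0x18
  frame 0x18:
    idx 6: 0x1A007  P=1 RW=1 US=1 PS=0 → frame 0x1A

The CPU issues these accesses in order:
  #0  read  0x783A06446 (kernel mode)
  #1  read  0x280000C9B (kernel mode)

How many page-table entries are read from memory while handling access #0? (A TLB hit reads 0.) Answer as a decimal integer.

Trace:
#0 VA=0x783A06446 (r,kernel):
  L0: frame=0x14 idx=30 entry=0x15007 [P=1 RW=1 US=1 PS=0]
  L1: frame=0x15 idx=29 entry=0x18007 [P=1 RW=1 US=1 PS=0]
  L2: frame=0x18 idx=6 entry=0x1A007 [P=1 RW=1 US=1 PS=0]
  → PA=0x1A446  (3 entries read)
#1 VA=0x280000C9B (r,kernel):
  L0: frame=0x14 idx=10 entry=0x1B087 [P=1 RW=1 US=1 PS=1]
  → PA=0x1BC9B (huge @L0)  (1 entries read)

Entries read for #0: 3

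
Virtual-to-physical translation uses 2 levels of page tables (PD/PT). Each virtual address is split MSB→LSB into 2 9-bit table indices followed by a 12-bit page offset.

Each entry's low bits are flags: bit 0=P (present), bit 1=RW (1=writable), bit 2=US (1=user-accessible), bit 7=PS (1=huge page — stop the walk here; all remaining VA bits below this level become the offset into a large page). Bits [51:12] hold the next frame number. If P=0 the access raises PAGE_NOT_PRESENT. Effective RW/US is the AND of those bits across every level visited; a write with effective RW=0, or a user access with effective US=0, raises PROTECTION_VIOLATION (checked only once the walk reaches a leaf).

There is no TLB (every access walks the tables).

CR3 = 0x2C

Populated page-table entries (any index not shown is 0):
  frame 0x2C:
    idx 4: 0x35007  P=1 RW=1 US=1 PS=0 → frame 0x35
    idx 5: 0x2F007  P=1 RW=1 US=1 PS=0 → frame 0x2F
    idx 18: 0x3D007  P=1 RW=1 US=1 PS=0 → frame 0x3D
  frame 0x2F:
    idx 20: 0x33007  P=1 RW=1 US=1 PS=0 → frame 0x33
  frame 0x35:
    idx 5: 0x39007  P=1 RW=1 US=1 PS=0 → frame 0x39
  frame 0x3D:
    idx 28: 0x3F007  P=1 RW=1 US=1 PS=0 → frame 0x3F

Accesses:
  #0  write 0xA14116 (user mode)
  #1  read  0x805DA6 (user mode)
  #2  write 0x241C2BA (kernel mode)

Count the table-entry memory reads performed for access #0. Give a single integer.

Per-access translation:
#0 VA=0xA14116 (w,user):
  [0] read 0x2C idx=5: raw=0x2F007 flags P=1 W=1 U=1 S=0
  [1] read 0x2F idx=20: raw=0x33007 flags P=1 W=1 U=1 S=0
  → PA=0x33116  (2 entries read)
#1 VA=0x805DA6 (r,user):
  [0] read 0x2C idx=4: raw=0x35007 flags P=1 W=1 U=1 S=0
  [1] read 0x35 idx=5: raw=0x39007 flags P=1 W=1 U=1 S=0
  → PA=0x39DA6  (2 entries read)
#2 VA=0x241C2BA (w,kernel):
  [0] read 0x2C idx=18: raw=0x3D007 flags P=1 W=1 U=1 S=0
  [1] read 0x3D idx=28: raw=0x3F007 flags P=1 W=1 U=1 S=0
  → PA=0x3F2BA  (2 entries read)

Entries read for #0: 2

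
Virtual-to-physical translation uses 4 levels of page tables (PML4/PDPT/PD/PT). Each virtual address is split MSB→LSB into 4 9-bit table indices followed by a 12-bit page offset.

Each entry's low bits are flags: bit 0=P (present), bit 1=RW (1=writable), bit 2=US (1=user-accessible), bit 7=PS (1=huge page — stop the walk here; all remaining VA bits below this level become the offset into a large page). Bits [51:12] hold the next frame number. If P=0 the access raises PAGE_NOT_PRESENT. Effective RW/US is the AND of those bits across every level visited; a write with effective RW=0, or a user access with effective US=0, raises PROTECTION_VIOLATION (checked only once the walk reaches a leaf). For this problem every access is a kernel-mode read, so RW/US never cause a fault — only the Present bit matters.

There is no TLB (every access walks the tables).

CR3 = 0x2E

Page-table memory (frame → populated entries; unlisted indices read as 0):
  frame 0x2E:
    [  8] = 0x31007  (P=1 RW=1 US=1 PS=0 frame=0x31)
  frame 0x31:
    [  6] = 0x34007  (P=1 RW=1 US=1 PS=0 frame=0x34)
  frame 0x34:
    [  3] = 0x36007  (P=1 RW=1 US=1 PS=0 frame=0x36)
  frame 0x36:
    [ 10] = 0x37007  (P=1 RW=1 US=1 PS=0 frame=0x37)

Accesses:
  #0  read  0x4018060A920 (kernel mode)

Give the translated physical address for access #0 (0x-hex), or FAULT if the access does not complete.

Per-access translation:
#0 VA=0x4018060A920 (r,kernel):
  L0: frame=0x2E idx=8 entry=0x31007 [P=1 RW=1 US=1 PS=0]
  L1: frame=0x31 idx=6 entry=0x34007 [P=1 RW=1 US=1 PS=0]
  L2: frame=0x34 idx=3 entry=0x36007 [P=1 RW=1 US=1 PS=0]
  L3: frame=0x36 idx=10 entry=0x37007 [P=1 RW=1 US=1 PS=0]
  → PA=0x37920  (4 entries read)

Access #0 PA: 0x37920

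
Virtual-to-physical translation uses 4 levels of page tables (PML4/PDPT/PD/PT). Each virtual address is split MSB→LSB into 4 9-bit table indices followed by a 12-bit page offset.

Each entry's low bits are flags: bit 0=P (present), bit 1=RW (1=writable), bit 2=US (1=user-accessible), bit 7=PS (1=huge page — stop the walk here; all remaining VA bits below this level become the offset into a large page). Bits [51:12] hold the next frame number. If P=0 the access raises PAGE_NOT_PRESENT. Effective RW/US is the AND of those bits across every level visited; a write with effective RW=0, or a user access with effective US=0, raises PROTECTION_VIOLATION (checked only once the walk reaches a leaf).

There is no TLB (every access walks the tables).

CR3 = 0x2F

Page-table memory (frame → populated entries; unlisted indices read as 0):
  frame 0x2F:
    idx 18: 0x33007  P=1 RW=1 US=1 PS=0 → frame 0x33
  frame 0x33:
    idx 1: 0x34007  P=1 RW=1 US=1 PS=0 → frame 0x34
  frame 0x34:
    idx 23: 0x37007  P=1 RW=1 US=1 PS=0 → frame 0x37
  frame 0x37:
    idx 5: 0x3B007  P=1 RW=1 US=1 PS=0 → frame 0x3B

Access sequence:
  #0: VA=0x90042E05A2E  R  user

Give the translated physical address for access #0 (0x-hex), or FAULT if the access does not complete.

Walk each access:
#0 VA=0x90042E05A2E (r,user):
  L0 @0x2F[18] → 0x33007  P=1,RW=1,US=1,PS=0
  L1 @0x33[1] → 0x34007  P=1,RW=1,US=1,PS=0
  L2 @0x34[23] → 0x37007  P=1,RW=1,US=1,PS=0
  L3 @0x37[5] → 0x3B007  P=1,RW=1,US=1,PS=0
  ⇒ phys 0x3BA2E  [4 reads]

Access #0 PA: 0x3BA2E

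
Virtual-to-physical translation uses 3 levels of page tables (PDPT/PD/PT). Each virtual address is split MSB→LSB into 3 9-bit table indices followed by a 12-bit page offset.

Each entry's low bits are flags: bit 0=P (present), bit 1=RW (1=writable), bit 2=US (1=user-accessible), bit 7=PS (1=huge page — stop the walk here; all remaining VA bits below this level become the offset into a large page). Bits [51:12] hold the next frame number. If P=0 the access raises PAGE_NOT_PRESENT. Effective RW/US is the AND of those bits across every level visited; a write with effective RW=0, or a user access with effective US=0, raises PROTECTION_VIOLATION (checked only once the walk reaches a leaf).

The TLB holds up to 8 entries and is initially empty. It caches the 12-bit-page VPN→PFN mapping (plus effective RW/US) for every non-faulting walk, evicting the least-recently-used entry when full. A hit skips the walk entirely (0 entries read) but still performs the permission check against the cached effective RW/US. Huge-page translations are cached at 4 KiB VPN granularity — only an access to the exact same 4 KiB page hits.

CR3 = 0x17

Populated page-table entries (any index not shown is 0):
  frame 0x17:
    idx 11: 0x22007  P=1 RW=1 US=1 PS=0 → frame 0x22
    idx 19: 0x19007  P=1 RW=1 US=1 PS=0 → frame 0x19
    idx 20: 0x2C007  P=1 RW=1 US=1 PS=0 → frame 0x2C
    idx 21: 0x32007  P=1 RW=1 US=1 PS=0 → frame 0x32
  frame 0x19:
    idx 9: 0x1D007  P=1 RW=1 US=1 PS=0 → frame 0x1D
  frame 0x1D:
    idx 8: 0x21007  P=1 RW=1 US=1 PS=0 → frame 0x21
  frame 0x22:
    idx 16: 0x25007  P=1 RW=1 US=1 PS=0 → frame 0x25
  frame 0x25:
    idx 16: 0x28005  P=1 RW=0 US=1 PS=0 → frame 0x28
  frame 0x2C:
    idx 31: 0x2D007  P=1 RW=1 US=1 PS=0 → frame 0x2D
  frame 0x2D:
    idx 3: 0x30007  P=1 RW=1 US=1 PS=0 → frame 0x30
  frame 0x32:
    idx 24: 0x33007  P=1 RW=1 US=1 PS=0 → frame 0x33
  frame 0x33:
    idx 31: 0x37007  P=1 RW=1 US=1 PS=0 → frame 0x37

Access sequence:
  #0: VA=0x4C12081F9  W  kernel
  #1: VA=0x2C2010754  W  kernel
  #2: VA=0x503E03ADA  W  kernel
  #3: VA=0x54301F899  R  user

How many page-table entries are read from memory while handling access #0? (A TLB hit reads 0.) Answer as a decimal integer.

Walk each access:
#0 VA=0x4C12081F9 (w,kernel):
  L0 @0x17[19] → 0x19007  P=1,RW=1,US=1,PS=0
  L1 @0x19[9] → 0x1D007  P=1,RW=1,US=1,PS=0
  L2 @0x1D[8] → 0x21007  P=1,RW=1,US=1,PS=0
  ✓ 0x211F9  — 3 lookups
#1 VA=0x2C2010754 (w,kernel):
  L0 @0x17[11] → 0x22007  P=1,RW=1,US=1,PS=0
  L1 @0x22[16] → 0x25007  P=1,RW=1,US=1,PS=0
  L2 @0x25[16] → 0x28005  P=1,RW=0,US=1,PS=0
  ⇒ fault: PROTECTION_VIOLATION  — 3 lookups
#2 VA=0x503E03ADA (w,kernel):
  L0 @0x17[20] → 0x2C007  P=1,RW=1,US=1,PS=0
  L1 @0x2C[31] → 0x2D007  P=1,RW=1,US=1,PS=0
  L2 @0x2D[3] → 0x30007  P=1,RW=1,US=1,PS=0
  ✓ 0x30ADA  — 3 lookups
#3 VA=0x54301F899 (r,user):
  L0 @0x17[21] → 0x32007  P=1,RW=1,US=1,PS=0
  L1 @0x32[24] → 0x33007  P=1,RW=1,US=1,PS=0
  L2 @0x33[31] → 0x37007  P=1,RW=1,US=1,PS=0
  ✓ 0x37899  — 3 lookups

Entries read for #0: 3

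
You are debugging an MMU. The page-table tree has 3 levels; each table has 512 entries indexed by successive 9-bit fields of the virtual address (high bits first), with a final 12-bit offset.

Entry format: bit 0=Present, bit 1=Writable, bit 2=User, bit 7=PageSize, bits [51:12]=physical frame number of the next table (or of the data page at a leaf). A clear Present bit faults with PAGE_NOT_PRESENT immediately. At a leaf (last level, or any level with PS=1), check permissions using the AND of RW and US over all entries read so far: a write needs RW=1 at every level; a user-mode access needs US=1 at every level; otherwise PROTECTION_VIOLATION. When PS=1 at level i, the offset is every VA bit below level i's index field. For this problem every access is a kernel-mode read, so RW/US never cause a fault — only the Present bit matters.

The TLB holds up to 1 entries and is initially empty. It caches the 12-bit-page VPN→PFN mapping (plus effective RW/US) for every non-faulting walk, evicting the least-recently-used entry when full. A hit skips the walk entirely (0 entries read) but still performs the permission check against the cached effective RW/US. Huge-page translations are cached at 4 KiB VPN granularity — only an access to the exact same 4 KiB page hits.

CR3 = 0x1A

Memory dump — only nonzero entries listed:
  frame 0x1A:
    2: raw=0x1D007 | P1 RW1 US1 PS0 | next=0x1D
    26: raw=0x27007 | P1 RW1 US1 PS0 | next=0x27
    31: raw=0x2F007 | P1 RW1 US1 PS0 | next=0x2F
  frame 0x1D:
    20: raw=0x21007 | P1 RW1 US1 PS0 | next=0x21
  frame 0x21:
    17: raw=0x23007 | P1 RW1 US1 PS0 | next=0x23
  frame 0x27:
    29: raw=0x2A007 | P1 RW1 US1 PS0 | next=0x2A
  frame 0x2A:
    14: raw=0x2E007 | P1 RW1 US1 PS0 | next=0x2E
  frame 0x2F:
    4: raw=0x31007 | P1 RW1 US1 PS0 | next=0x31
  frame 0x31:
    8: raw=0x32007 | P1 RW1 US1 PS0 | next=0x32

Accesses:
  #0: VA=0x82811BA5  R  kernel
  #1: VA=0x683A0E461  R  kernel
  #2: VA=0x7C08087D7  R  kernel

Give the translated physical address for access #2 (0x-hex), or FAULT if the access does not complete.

Walk each access:
#0 VA=0x82811BA5 (r,kernel):
  L0: frame=0x1A idx=2 entry=0x1D007 [P=1 RW=1 US=1 PS=0]
  L1: frame=0x1D idx=20 entry=0x21007 [P=1 RW=1 US=1 PS=0]
  L2: frame=0x21 idx=17 entry=0x23007 [P=1 RW=1 US=1 PS=0]
  ✓ 0x23BA5  — 3 lookups
#1 VA=0x683A0E461 (r,kernel):
  L0: frame=0x1A idx=26 entry=0x27007 [P=1 RW=1 US=1 PS=0]
  L1: frame=0x27 idx=29 entry=0x2A007 [P=1 RW=1 US=1 PS=0]
  L2: frame=0x2A idx=14 entry=0x2E007 [P=1 RW=1 US=1 PS=0]
  ✓ 0x2E461  — 3 lookups
#2 VA=0x7C08087D7 (r,kernel):
  L0: frame=0x1A idx=31 entry=0x2F007 [P=1 RW=1 US=1 PS=0]
  L1: frame=0x2F idx=4 entry=0x31007 [P=1 RW=1 US=1 PS=0]
  L2: frame=0x31 idx=8 entry=0x32007 [P=1 RW=1 US=1 PS=0]
  ✓ 0x327D7  — 3 lookups

Access #2 PA: 0x327D7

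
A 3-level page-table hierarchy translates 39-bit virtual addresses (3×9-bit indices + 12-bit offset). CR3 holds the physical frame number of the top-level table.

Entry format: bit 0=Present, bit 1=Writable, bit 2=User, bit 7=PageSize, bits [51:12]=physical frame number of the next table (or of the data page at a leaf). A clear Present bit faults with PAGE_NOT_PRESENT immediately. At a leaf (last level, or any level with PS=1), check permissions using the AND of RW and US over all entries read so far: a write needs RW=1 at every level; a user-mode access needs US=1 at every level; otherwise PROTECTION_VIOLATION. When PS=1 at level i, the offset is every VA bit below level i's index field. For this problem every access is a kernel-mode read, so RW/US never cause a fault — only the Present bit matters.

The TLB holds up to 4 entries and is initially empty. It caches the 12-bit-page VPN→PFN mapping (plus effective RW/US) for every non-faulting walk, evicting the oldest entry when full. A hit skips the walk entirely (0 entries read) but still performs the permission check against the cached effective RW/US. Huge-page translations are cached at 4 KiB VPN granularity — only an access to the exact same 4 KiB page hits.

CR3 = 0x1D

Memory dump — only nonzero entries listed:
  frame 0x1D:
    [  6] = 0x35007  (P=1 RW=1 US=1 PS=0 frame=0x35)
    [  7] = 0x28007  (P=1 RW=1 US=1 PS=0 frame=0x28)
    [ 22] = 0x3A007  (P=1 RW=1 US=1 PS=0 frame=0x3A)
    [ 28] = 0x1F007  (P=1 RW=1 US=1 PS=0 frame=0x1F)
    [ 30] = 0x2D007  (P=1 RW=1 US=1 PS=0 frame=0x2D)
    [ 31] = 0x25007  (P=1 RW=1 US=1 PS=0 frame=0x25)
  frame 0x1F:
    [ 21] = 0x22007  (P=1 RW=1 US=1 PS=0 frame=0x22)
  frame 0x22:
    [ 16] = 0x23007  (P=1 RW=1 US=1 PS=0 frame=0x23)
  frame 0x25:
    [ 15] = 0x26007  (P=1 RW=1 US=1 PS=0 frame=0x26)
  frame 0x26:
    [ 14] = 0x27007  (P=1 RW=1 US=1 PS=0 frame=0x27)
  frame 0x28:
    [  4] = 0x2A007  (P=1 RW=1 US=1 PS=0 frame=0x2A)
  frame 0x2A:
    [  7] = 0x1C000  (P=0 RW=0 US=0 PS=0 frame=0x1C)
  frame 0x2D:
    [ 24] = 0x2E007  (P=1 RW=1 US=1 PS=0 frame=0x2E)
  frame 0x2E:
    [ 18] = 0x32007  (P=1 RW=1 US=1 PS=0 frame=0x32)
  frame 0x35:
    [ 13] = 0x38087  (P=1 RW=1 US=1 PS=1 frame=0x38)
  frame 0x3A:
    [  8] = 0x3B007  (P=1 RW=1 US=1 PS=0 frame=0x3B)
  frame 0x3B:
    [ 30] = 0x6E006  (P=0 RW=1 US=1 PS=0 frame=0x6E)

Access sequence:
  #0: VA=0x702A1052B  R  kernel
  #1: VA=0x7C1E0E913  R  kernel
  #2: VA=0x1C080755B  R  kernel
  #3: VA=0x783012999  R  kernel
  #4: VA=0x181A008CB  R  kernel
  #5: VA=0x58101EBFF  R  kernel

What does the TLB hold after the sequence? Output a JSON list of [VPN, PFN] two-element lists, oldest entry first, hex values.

Walk each access:
#0 VA=0x702A1052B (r,kernel):
  lvl0: tbl 0x1D, slot 28 ⇒ 0x1F007 (P1/RW1/US1/PS0)
  lvl1: tbl 0x1F, slot 21 ⇒ 0x22007 (P1/RW1/US1/PS0)
  lvl2: tbl 0x22, slot 16 ⇒ 0x23007 (P1/RW1/US1/PS0)
  ✓ 0x2352B  — 3 lookups
#1 VA=0x7C1E0E913 (r,kernel):
  lvl0: tbl 0x1D, slot 31 ⇒ 0x25007 (P1/RW1/US1/PS0)
  lvl1: tbl 0x25, slot 15 ⇒ 0x26007 (P1/RW1/US1/PS0)
  lvl2: tbl 0x26, slot 14 ⇒ 0x27007 (P1/RW1/US1/PS0)
  ✓ 0x27913  — 3 lookups
#2 VA=0x1C080755B (r,kernel):
  lvl0: tbl 0x1D, slot 7 ⇒ 0x28007 (P1/RW1/US1/PS0)
  lvl1: tbl 0x28, slot 4 ⇒ 0x2A007 (P1/RW1/US1/PS0)
  lvl2: tbl 0x2A, slot 7 ⇒ 0x1C000 (P0/RW0/US0/PS0)
  → PAGE_NOT_PRESENT  (3 entries read)
#3 VA=0x783012999 (r,kernel):
  lvl0: tbl 0x1D, slot 30 ⇒ 0x2D007 (P1/RW1/US1/PS0)
  lvl1: tbl 0x2D, slot 24 ⇒ 0x2E007 (P1/RW1/US1/PS0)
  lvl2: tbl 0x2E, slot 18 ⇒ 0x32007 (P1/RW1/US1/PS0)
  ✓ 0x32999  — 3 lookups
#4 VA=0x181A008CB (r,kernel):
  lvl0: tbl 0x1D, slot 6 ⇒ 0x35007 (P1/RW1/US1/PS0)
  lvl1: tbl 0x35, slot 13 ⇒ 0x38087 (P1/RW1/US1/PS1)
  ✓ 0x388CB (huge @L1)  — 2 lookups
#5 VA=0x58101EBFF (r,kernel):
  lvl0: tbl 0x1D, slot 22 ⇒ 0x3A007 (P1/RW1/US1/PS0)
  lvl1: tbl 0x3A, slot 8 ⇒ 0x3B007 (P1/RW1/US1/PS0)
  lvl2: tbl 0x3B, slot 30 ⇒ 0x6E006 (P0/RW1/US1/PS0)
  → PAGE_NOT_PRESENT  (3 entries read)

TLB: [["0x702A10", "0x23"], ["0x7C1E0E", "0x27"], ["0x783012", "0x32"], ["0x181A00", "0x38"]]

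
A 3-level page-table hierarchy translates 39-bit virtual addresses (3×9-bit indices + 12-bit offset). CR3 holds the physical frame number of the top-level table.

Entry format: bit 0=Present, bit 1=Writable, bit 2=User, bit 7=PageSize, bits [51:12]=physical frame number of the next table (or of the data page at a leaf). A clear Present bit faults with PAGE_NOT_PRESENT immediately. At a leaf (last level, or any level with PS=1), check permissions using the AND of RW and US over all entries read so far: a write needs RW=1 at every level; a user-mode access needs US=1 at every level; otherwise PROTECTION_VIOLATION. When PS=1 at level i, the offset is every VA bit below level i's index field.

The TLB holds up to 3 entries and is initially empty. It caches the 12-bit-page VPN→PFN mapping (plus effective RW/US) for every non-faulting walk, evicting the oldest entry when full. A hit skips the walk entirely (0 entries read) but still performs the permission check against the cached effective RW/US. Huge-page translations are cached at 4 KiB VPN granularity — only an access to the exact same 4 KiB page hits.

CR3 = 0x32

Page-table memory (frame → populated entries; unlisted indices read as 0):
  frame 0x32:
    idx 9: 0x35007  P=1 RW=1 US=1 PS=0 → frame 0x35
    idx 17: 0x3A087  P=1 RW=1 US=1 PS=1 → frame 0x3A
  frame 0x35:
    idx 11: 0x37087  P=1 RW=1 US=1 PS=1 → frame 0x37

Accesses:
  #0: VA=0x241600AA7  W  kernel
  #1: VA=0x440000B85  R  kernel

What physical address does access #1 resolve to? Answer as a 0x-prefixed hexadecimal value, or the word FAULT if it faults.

Trace:
#0 VA=0x241600AA7 (w,kernel):
  [0] read 0x32 idx=9: raw=0x35007 flags P=1 W=1 U=1 S=0
  [1] read 0x35 idx=11: raw=0x37087 flags P=1 W=1 U=1 S=1
  ⇒ phys 0x37AA7 (huge @L1)  [2 reads]
#1 VA=0x440000B85 (r,kernel):
  [0] read 0x32 idx=17: raw=0x3A087 flags P=1 W=1 U=1 S=1
  ⇒ phys 0x3AB85 (huge @L0)  [1 reads]

Access #1 PA: 0x3AB85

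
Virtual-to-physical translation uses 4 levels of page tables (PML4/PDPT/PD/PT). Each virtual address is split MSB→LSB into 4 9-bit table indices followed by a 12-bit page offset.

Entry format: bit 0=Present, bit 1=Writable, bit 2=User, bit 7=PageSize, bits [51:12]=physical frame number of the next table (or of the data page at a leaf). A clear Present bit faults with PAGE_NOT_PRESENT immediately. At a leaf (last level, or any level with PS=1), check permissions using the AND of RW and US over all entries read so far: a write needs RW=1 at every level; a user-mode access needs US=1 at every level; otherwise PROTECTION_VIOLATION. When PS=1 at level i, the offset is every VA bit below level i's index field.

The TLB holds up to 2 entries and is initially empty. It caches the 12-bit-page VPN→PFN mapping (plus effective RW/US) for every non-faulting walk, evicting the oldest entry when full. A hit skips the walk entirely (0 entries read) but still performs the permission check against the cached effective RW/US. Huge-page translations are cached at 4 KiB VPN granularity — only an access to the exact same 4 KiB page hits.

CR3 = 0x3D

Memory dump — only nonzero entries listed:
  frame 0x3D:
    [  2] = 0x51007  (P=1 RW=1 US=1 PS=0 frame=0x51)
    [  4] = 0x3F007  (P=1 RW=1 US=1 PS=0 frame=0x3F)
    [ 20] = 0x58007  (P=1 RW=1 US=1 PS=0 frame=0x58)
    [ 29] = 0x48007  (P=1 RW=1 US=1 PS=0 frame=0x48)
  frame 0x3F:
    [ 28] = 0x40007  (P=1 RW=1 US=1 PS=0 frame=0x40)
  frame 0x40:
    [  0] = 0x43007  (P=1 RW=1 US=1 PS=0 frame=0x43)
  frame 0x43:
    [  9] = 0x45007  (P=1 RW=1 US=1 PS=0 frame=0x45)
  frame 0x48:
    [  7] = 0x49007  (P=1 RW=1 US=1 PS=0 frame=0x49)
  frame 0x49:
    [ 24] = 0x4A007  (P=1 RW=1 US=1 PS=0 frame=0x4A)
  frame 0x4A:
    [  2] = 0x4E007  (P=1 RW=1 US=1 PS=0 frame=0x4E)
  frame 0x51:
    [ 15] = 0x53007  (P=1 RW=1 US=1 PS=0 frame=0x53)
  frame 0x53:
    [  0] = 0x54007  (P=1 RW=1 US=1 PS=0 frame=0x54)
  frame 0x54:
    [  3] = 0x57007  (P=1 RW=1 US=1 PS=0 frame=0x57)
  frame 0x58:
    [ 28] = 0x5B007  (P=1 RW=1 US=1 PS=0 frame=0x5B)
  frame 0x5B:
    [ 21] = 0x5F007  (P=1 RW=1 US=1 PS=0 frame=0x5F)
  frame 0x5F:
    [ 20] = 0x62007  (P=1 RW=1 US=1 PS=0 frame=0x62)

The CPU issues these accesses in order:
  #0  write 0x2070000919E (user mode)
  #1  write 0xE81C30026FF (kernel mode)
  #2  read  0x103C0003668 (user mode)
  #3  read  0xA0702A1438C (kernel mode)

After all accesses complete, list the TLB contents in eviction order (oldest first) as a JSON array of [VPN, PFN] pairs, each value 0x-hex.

Trace:
#0 VA=0x2070000919E (w,user):
  L0: frame=0x3D idx=4 entry=0x3F007 [P=1 RW=1 US=1 PS=0]
  L1: frame=0x3F idx=28 entry=0x40007 [P=1 RW=1 US=1 PS=0]
  L2: frame=0x40 idx=0 entry=0x43007 [P=1 RW=1 US=1 PS=0]
  L3: frame=0x43 idx=9 entry=0x45007 [P=1 RW=1 US=1 PS=0]
  ⇒ phys 0x4519E  [4 reads]
#1 VA=0xE81C30026FF (w,kernel):
  L0: frame=0x3D idx=29 entry=0x48007 [P=1 RW=1 US=1 PS=0]
  L1: frame=0x48 idx=7 entry=0x49007 [P=1 RW=1 US=1 PS=0]
  L2: frame=0x49 idx=24 entry=0x4A007 [P=1 RW=1 US=1 PS=0]
  L3: frame=0x4A idx=2 entry=0x4E007 [P=1 RW=1 US=1 PS=0]
  ⇒ phys 0x4E6FF  [4 reads]
#2 VA=0x103C0003668 (r,user):
  L0: frame=0x3D idx=2 entry=0x51007 [P=1 RW=1 US=1 PS=0]
  L1: frame=0x51 idx=15 entry=0x53007 [P=1 RW=1 US=1 PS=0]
  L2: frame=0x53 idx=0 entry=0x54007 [P=1 RW=1 US=1 PS=0]
  L3: frame=0x54 idx=3 entry=0x57007 [P=1 RW=1 US=1 PS=0]
  ⇒ phys 0x57668  [4 reads]
#3 VA=0xA0702A1438C (r,kernel):
  L0: frame=0x3D idx=20 entry=0x58007 [P=1 RW=1 US=1 PS=0]
  L1: frame=0x58 idx=28 entry=0x5B007 [P=1 RW=1 US=1 PS=0]
  L2: frame=0x5B idx=21 entry=0x5F007 [P=1 RW=1 US=1 PS=0]
  L3: frame=0x5F idx=20 entry=0x62007 [P=1 RW=1 US=1 PS=0]
  ⇒ phys 0x6238C  [4 reads]

TLB: [["0x103C0003", "0x57"], ["0xA0702A14", "0x62"]]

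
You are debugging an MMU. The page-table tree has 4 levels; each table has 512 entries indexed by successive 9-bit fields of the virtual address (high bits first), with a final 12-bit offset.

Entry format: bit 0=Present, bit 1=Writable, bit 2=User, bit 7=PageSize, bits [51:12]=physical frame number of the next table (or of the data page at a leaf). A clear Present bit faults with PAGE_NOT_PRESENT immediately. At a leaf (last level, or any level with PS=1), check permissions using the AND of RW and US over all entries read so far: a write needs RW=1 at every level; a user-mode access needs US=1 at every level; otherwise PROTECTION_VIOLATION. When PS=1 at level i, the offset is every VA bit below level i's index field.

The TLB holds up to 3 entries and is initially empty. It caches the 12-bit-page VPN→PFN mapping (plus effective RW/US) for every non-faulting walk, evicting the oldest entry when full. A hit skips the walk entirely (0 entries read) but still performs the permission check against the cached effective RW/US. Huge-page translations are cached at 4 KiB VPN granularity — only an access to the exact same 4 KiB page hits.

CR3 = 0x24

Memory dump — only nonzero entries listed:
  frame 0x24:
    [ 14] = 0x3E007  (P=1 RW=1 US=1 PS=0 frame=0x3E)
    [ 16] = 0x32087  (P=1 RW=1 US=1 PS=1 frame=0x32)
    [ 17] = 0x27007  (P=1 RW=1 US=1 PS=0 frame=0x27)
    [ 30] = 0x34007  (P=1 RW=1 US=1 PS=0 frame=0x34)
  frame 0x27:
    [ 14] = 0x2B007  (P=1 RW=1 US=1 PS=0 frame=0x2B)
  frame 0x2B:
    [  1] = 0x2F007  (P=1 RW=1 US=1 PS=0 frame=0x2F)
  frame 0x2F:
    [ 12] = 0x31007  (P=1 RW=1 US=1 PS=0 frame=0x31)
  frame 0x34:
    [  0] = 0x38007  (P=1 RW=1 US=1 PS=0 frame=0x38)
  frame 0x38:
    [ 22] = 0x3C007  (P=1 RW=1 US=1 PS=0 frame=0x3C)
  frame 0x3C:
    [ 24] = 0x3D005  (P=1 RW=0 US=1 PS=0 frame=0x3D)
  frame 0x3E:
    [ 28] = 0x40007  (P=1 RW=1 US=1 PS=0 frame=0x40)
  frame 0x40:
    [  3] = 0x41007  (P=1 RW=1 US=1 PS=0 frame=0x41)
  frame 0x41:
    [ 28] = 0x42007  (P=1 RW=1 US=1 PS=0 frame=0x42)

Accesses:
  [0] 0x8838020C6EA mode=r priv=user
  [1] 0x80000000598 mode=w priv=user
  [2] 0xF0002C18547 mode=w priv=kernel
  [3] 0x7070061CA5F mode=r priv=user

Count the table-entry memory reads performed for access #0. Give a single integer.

Per-access translation:
#0 VA=0x8838020C6EA (r,user):
  L0 @0x24[17] → 0x27007  P=1,RW=1,US=1,PS=0
  L1 @0x27[14] → 0x2B007  P=1,RW=1,US=1,PS=0
  L2 @0x2B[1] → 0x2F007  P=1,RW=1,US=1,PS=0
  L3 @0x2F[12] → 0x31007  P=1,RW=1,US=1,PS=0
  → PA=0x316EA  (4 entries read)
#1 VA=0x80000000598 (w,user):
  L0 @0x24[16] → 0x32087  P=1,RW=1,US=1,PS=1
  → PA=0x32598 (huge @L0)  (1 entries read)
#2 VA=0xF0002C18547 (w,kernel):
  L0 @0x24[30] → 0x34007  P=1,RW=1,US=1,PS=0
  L1 @0x34[0] → 0x38007  P=1,RW=1,US=1,PS=0
  L2 @0x38[22] → 0x3C007  P=1,RW=1,US=1,PS=0
  L3 @0x3C[24] → 0x3D005  P=1,RW=0,US=1,PS=0
  ✗ PROTECTION_VIOLATION  [4 reads]
#3 VA=0x7070061CA5F (r,user):
  L0 @0x24[14] → 0x3E007  P=1,RW=1,US=1,PS=0
  L1 @0x3E[28] → 0x40007  P=1,RW=1,US=1,PS=0
  L2 @0x40[3] → 0x41007  P=1,RW=1,US=1,PS=0
  L3 @0x41[28] → 0x42007  P=1,RW=1,US=1,PS=0
  → PA=0x42A5F  (4 entries read)

Entries read for #0: 4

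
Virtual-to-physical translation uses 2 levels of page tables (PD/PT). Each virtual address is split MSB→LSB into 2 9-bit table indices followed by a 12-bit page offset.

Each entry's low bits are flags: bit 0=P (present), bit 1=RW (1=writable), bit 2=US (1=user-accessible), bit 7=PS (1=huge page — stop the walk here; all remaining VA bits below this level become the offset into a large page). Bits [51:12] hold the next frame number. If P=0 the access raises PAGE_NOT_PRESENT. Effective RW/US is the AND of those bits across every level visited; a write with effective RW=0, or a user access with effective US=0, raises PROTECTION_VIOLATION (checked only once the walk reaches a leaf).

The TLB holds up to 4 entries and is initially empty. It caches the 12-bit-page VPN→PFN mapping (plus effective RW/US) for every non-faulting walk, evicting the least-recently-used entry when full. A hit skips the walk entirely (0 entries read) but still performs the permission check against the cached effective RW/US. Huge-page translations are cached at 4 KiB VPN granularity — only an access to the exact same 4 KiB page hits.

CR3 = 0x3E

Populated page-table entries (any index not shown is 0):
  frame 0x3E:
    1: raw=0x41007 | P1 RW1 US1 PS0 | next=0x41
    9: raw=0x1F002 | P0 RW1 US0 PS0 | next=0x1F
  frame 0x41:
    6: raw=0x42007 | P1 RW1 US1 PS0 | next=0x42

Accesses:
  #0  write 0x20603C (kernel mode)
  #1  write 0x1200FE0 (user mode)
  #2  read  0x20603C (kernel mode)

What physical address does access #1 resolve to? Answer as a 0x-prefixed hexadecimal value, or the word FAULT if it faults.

Per-access translation:
#0 VA=0x20603C (w,kernel):
  [0] read 0x3E idx=1: raw=0x41007 flags P=1 W=1 U=1 S=0
  [1] read 0x41 idx=6: raw=0x42007 flags P=1 W=1 U=1 S=0
  ✓ 0x4203C  — 2 lookups
#1 VA=0x1200FE0 (w,user):
  [0] read 0x3E idx=9: raw=0x1F002 flags P=0 W=1 U=0 S=0
  ✗ PAGE_NOT_PRESENT  [1 reads]
#2 VA=0x20603C (r,kernel):
  TLB hit vpn=0x206 → PA=0x4203C

Access #1 PA: FAULT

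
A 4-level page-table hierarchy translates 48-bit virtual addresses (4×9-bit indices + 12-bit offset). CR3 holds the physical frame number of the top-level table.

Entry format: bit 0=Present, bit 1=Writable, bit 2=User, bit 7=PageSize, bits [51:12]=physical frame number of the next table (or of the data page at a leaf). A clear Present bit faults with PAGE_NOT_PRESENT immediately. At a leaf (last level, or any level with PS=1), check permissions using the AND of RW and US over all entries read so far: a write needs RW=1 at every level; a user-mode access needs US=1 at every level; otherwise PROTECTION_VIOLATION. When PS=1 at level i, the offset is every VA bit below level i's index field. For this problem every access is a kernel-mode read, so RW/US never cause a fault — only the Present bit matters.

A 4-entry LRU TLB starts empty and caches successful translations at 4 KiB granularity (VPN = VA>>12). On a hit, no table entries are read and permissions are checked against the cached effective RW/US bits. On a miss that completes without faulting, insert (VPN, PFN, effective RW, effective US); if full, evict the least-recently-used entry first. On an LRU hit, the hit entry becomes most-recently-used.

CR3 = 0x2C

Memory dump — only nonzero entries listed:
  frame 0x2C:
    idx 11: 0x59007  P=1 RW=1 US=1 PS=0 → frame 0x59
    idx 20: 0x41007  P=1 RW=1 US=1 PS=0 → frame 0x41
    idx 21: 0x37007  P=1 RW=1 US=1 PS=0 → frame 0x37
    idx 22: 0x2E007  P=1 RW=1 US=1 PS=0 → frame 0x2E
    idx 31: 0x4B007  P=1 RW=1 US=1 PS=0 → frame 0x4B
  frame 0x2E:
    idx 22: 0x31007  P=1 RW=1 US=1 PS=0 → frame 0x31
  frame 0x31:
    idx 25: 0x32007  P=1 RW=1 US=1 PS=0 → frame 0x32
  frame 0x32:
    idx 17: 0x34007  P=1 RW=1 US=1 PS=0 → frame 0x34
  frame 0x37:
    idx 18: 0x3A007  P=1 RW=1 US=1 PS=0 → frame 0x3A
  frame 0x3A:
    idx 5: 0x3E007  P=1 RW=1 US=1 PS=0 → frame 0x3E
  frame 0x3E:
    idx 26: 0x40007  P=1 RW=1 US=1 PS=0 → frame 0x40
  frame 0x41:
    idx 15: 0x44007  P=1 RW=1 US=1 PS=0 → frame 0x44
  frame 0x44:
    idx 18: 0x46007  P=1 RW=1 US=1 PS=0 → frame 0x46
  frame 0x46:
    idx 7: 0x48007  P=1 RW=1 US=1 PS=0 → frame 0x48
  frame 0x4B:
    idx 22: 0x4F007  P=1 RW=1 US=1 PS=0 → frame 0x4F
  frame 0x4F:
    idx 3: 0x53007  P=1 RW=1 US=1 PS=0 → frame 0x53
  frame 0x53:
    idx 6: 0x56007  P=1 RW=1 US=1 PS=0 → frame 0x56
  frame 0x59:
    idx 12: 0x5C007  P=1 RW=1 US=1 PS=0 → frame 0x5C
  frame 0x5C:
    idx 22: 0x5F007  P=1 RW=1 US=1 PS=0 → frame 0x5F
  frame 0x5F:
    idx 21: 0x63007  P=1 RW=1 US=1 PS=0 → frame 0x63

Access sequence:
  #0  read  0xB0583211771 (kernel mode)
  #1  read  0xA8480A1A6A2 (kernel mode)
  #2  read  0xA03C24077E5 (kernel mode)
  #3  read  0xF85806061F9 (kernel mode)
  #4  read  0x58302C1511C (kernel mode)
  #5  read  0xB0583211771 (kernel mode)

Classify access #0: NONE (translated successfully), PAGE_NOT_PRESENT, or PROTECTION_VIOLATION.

Walk each access:
#0 VA=0xB0583211771 (r,kernel):
  L0: frame=0x2C idx=22 entry=0x2E007 [P=1 RW=1 US=1 PS=0]
  L1: frame=0x2E idx=22 entry=0x31007 [P=1 RW=1 US=1 PS=0]
  L2: frame=0x31 idx=25 entry=0x32007 [P=1 RW=1 US=1 PS=0]
  L3: frame=0x32 idx=17 entry=0x34007 [P=1 RW=1 US=1 PS=0]
  → PA=0x34771  (4 entries read)
#1 VA=0xA8480A1A6A2 (r,kernel):
  L0: frame=0x2C idx=21 entry=0x37007 [P=1 RW=1 US=1 PS=0]
  L1: frame=0x37 idx=18 entry=0x3A007 [P=1 RW=1 US=1 PS=0]
  L2: frame=0x3A idx=5 entry=0x3E007 [P=1 RW=1 US=1 PS=0]
  L3: frame=0x3E idx=26 entry=0x40007 [P=1 RW=1 US=1 PS=0]
  → PA=0x406A2  (4 entries read)
#2 VA=0xA03C24077E5 (r,kernel):
  L0: frame=0x2C idx=20 entry=0x41007 [P=1 RW=1 US=1 PS=0]
  L1: frame=0x41 idx=15 entry=0x44007 [P=1 RW=1 US=1 PS=0]
  L2: frame=0x44 idx=18 entry=0x46007 [P=1 RW=1 US=1 PS=0]
  L3: frame=0x46 idx=7 entry=0x48007 [P=1 RW=1 US=1 PS=0]
  → PA=0x487E5  (4 entries read)
#3 VA=0xF85806061F9 (r,kernel):
  L0: frame=0x2C idx=31 entry=0x4B007 [P=1 RW=1 US=1 PS=0]
  L1: frame=0x4B idx=22 entry=0x4F007 [P=1 RW=1 US=1 PS=0]
  L2: frame=0x4F idx=3 entry=0x53007 [P=1 RW=1 US=1 PS=0]
  L3: frame=0x53 idx=6 entry=0x56007 [P=1 RW=1 US=1 PS=0]
  → PA=0x561F9  (4 entries read)
#4 VA=0x58302C1511C (r,kernel):
  L0: frame=0x2C idx=11 entry=0x59007 [P=1 RW=1 US=1 PS=0]
  L1: frame=0x59 idx=12 entry=0x5C007 [P=1 RW=1 US=1 PS=0]
  L2: frame=0x5C idx=22 entry=0x5F007 [P=1 RW=1 US=1 PS=0]
  L3: frame=0x5F idx=21 entry=0x63007 [P=1 RW=1 US=1 PS=0]
  → PA=0x6311C  (4 entries read)
#5 VA=0xB0583211771 (r,kernel):
  L0: frame=0x2C idx=22 entry=0x2E007 [P=1 RW=1 US=1 PS=0]
  L1: frame=0x2E idx=22 entry=0x31007 [P=1 RW=1 US=1 PS=0]
  L2: frame=0x31 idx=25 entry=0x32007 [P=1 RW=1 US=1 PS=0]
  L3: frame=0x32 idx=17 entry=0x34007 [P=1 RW=1 US=1 PS=0]
  → PA=0x34771  (4 entries read)

Access #0 fault: NONE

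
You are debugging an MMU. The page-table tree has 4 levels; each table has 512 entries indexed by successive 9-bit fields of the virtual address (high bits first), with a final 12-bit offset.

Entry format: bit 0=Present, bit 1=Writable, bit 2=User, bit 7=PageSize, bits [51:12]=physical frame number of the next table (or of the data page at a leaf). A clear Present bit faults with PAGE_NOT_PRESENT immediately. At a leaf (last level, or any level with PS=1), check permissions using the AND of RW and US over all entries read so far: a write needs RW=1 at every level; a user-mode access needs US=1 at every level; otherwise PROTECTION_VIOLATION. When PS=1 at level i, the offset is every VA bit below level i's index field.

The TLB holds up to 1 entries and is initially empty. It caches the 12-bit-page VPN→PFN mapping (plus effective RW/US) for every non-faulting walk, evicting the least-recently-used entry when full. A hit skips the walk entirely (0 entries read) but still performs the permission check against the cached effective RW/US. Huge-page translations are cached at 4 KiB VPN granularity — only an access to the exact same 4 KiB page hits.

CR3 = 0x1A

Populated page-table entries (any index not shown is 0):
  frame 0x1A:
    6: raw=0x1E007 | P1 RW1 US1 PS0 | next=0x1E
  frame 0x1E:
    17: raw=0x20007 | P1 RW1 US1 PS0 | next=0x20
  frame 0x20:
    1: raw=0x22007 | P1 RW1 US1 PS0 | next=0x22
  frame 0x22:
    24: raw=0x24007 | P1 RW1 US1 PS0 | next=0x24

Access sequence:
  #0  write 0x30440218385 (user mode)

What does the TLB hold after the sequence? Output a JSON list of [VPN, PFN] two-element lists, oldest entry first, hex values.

Per-access translation:
#0 VA=0x30440218385 (w,user):
  L0 @0x1A[6] → 0x1E007  P=1,RW=1,US=1,PS=0
  L1 @0x1E[17] → 0x20007  P=1,RW=1,US=1,PS=0
  L2 @0x20[1] → 0x22007  P=1,RW=1,US=1,PS=0
  L3 @0x22[24] → 0x24007  P=1,RW=1,US=1,PS=0
  ✓ 0x24385  — 4 lookups

TLB: [["0x30440218", "0x24"]]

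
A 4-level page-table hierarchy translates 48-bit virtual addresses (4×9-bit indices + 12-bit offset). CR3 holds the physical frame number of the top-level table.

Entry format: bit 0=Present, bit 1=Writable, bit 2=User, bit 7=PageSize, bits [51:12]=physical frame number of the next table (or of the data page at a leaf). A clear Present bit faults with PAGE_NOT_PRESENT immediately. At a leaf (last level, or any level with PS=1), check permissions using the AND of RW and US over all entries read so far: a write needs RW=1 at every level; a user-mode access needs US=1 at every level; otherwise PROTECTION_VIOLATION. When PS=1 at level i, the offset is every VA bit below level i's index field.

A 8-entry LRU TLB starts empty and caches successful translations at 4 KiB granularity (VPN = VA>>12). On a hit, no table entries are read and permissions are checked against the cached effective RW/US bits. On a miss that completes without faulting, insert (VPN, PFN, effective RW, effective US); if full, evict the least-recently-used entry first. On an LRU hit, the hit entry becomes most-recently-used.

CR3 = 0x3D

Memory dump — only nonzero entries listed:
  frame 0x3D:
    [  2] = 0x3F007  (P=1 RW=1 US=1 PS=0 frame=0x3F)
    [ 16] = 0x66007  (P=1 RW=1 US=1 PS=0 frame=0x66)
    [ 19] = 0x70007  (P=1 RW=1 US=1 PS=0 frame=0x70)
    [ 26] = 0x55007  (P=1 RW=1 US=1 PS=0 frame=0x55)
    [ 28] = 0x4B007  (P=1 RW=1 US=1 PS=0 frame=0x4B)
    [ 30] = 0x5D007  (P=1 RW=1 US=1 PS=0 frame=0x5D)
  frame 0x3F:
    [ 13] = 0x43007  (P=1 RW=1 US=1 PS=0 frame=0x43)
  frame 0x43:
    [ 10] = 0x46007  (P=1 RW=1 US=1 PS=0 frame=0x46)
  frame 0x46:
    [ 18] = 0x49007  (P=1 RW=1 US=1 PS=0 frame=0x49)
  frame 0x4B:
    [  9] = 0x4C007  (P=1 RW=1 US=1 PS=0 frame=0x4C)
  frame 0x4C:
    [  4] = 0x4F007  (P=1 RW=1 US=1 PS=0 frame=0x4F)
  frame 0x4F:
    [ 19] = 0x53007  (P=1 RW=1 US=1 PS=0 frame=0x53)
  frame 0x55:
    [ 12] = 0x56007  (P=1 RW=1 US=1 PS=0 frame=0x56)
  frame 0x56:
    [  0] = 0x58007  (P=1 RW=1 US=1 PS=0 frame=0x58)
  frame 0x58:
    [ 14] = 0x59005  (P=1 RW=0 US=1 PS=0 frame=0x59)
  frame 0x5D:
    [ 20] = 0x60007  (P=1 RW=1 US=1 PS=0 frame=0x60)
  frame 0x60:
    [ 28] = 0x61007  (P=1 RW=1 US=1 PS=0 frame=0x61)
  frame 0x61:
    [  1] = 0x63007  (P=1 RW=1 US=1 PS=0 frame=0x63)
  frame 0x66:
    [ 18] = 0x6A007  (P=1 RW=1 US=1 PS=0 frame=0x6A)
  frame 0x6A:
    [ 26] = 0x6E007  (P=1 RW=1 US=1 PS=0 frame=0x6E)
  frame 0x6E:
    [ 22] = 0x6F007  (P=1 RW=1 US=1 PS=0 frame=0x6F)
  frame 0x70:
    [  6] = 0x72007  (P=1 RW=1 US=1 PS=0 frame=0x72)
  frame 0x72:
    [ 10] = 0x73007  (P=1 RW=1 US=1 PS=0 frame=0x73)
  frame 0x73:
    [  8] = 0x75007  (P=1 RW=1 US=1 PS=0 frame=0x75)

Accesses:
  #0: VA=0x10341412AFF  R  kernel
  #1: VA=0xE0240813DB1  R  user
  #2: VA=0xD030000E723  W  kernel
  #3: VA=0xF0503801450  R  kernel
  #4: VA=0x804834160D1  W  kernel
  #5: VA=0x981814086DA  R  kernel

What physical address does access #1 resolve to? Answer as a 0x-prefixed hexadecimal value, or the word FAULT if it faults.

Trace:
#0 VA=0x10341412AFF (r,kernel):
  lvl0: tbl 0x3D, slot 2 ⇒ 0x3F007 (P1/RW1/US1/PS0)
  lvl1: tbl 0x3F, slot 13 ⇒ 0x43007 (P1/RW1/US1/PS0)
  lvl2: tbl 0x43, slot 10 ⇒ 0x46007 (P1/RW1/US1/PS0)
  lvl3: tbl 0x46, slot 18 ⇒ 0x49007 (P1/RW1/US1/PS0)
  → PA=0x49AFF  (4 entries read)
#1 VA=0xE0240813DB1 (r,user):
  lvl0: tbl 0x3D, slot 28 ⇒ 0x4B007 (P1/RW1/US1/PS0)
  lvl1: tbl 0x4B, slot 9 ⇒ 0x4C007 (P1/RW1/US1/PS0)
  lvl2: tbl 0x4C, slot 4 ⇒ 0x4F007 (P1/RW1/US1/PS0)
  lvl3: tbl 0x4F, slot 19 ⇒ 0x53007 (P1/RW1/US1/PS0)
  → PA=0x53DB1  (4 entries read)
#2 VA=0xD030000E723 (w,kernel):
  lvl0: tbl 0x3D, slot 26 ⇒ 0x55007 (P1/RW1/US1/PS0)
  lvl1: tbl 0x55, slot 12 ⇒ 0x56007 (P1/RW1/US1/PS0)
  lvl2: tbl 0x56, slot 0 ⇒ 0x58007 (P1/RW1/US1/PS0)
  lvl3: tbl 0x58, slot 14 ⇒ 0x59005 (P1/RW0/US1/PS0)
  ⇒ fault: PROTECTION_VIOLATION  — 4 lookups
#3 VA=0xF0503801450 (r,kernel):
  lvl0: tbl 0x3D, slot 30 ⇒ 0x5D007 (P1/RW1/US1/PS0)
  lvl1: tbl 0x5D, slot 20 ⇒ 0x60007 (P1/RW1/US1/PS0)
  lvl2: tbl 0x60, slot 28 ⇒ 0x61007 (P1/RW1/US1/PS0)
  lvl3: tbl 0x61, slot 1 ⇒ 0x63007 (P1/RW1/US1/PS0)
  → PA=0x63450  (4 entries read)
#4 VA=0x804834160D1 (w,kernel):
  lvl0: tbl 0x3D, slot 16 ⇒ 0x66007 (P1/RW1/US1/PS0)
  lvl1: tbl 0x66, slot 18 ⇒ 0x6A007 (P1/RW1/US1/PS0)
  lvl2: tbl 0x6A, slot 26 ⇒ 0x6E007 (P1/RW1/US1/PS0)
  lvl3: tbl 0x6E, slot 22 ⇒ 0x6F007 (P1/RW1/US1/PS0)
  → PA=0x6F0D1  (4 entries read)
#5 VA=0x981814086DA (r,kernel):
  lvl0: tbl 0x3D, slot 19 ⇒ 0x70007 (P1/RW1/US1/PS0)
  lvl1: tbl 0x70, slot 6 ⇒ 0x72007 (P1/RW1/US1/PS0)
  lvl2: tbl 0x72, slot 10 ⇒ 0x73007 (P1/RW1/US1/PS0)
  lvl3: tbl 0x73, slot 8 ⇒ 0x75007 (P1/RW1/US1/PS0)
  → PA=0x756DA  (4 entries read)

Access #1 PA: 0x53DB1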